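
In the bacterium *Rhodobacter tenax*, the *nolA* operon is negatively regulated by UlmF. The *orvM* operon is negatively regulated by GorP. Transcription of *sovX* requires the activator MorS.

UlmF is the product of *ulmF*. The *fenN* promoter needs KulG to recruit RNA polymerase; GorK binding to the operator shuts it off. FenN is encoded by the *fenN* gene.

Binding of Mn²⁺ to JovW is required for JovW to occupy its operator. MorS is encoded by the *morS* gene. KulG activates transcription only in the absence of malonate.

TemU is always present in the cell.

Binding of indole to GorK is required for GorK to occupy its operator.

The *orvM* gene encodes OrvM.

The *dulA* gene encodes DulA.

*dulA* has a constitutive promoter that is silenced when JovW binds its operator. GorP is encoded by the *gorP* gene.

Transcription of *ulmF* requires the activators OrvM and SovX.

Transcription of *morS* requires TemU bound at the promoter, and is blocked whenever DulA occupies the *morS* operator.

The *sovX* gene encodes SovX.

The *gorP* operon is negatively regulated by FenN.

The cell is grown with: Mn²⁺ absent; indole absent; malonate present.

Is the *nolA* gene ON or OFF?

ON

Indole is absent, so GorK is inactive.
Malonate is present, so KulG is inactive.
Required activator KulG is absent, so *fenN* is not transcribed.
So FenN is not produced.
With no repressor bound, *gorP* is transcribed.
So GorP is produced and active.
With repressor GorP bound, *orvM* is not transcribed.
So OrvM is not produced.
Mn²⁺ is absent, so JovW is inactive.
With no repressor bound, *dulA* is transcribed.
So DulA is produced and active.
TemU is produced constitutively and is active.
With repressor DulA bound, *morS* is not transcribed.
So MorS is not produced.
Required activator MorS is absent, so *sovX* is not transcribed.
So SovX is not produced.
Required activator OrvM is absent, so *ulmF* is not transcribed.
So UlmF is not produced.
With no repressor bound, *nolA* is transcribed.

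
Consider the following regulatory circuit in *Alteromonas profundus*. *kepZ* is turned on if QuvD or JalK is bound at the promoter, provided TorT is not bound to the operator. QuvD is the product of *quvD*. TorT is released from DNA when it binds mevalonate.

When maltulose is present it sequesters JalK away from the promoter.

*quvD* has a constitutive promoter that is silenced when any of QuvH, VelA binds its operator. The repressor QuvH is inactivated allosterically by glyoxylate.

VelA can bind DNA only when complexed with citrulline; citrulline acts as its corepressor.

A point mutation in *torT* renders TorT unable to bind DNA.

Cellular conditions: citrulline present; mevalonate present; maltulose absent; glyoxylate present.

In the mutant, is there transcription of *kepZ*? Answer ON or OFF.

ON

Glyoxylate is present, so QuvH is inactive.
Citrulline is present, so VelA is active.
With repressor VelA bound, *quvD* is not transcribed.
So QuvD is not produced.
TorT is non-functional in this strain, so it has no effect.
Maltulose is absent, so JalK is active.
Activator JalK is present, so *kepZ* is transcribed.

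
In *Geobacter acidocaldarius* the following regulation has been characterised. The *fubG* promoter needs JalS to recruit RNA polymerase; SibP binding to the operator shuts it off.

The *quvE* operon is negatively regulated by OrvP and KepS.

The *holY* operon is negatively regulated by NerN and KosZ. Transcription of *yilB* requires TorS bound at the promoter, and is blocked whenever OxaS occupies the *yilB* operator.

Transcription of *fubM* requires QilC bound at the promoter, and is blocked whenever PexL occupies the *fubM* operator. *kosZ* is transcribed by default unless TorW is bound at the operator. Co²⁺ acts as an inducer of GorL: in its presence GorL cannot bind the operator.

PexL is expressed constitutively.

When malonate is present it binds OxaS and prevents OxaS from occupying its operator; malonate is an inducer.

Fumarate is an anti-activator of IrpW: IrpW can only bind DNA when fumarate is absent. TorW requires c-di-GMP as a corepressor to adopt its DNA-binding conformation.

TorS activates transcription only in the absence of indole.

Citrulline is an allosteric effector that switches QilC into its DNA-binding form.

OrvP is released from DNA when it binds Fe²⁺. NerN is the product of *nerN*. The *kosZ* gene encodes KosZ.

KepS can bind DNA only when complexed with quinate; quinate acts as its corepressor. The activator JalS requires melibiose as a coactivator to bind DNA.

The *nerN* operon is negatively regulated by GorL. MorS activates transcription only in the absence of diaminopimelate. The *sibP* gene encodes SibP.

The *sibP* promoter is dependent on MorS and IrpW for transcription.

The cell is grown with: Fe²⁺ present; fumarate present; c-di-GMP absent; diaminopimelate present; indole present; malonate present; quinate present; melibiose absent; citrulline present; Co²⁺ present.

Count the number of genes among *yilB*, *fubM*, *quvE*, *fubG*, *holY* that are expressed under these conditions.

0

Malonate is present, so OxaS is inactive.
Indole is present, so TorS is inactive.
Required activator TorS is absent, so *yilB* is not transcribed.
→ *yilB* is OFF.
Citrulline is present, so QilC is active.
PexL is produced constitutively and is active.
With repressor PexL bound, *fubM* is not transcribed.
→ *fubM* is OFF.
Fe²⁺ is present, so OrvP is inactive.
Quinate is present, so KepS is active.
With repressor KepS bound, *quvE* is not transcribed.
→ *quvE* is OFF.
Melibiose is absent, so JalS is inactive.
Diaminopimelate is present, so MorS is inactive.
Fumarate is present, so IrpW is inactive.
Required activator MorS is absent, so *sibP* is not transcribed.
So SibP is not produced.
Required activator JalS is absent, so *fubG* is not transcribed.
→ *fubG* is OFF.
Co²⁺ is present, so GorL is inactive.
With no repressor bound, *nerN* is transcribed.
So NerN is produced and active.
c-di-GMP is absent, so TorW is inactive.
With no repressor bound, *kosZ* is transcribed.
So KosZ is produced and active.
With repressor NerN bound, *holY* is not transcribed.
→ *holY* is OFF.
0 of the 5 genes are transcribed.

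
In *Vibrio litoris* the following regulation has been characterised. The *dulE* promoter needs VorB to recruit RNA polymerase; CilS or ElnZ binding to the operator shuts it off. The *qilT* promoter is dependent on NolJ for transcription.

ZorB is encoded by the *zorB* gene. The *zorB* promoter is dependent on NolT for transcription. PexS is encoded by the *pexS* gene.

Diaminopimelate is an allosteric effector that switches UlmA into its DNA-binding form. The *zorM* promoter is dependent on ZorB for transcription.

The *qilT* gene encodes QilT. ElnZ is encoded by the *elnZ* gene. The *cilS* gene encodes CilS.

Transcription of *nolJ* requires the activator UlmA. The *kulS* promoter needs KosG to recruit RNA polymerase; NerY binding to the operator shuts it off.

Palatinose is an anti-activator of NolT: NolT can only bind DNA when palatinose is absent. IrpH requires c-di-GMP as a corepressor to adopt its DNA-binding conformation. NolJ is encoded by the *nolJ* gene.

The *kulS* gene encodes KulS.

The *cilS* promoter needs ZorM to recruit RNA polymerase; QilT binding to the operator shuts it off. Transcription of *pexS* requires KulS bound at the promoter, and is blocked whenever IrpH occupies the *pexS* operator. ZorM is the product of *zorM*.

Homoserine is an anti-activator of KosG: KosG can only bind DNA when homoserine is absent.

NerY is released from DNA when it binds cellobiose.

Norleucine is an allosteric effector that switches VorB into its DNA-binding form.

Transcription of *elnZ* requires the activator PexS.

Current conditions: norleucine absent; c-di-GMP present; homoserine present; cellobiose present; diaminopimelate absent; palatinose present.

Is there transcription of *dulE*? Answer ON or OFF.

OFF

Diaminopimelate is absent, so UlmA is inactive.
Required activator UlmA is absent, so *nolJ* is not transcribed.
So NolJ is not produced.
Required activator NolJ is absent, so *qilT* is not transcribed.
So QilT is not produced.
Palatinose is present, so NolT is inactive.
Required activator NolT is absent, so *zorB* is not transcribed.
So ZorB is not produced.
Required activator ZorB is absent, so *zorM* is not transcribed.
So ZorM is not produced.
Required activator ZorM is absent, so *cilS* is not transcribed.
So CilS is not produced.
Homoserine is present, so KosG is inactive.
Cellobiose is present, so NerY is inactive.
Required activator KosG is absent, so *kulS* is not transcribed.
So KulS is not produced.
c-di-GMP is present, so IrpH is active.
With repressor IrpH bound, *pexS* is not transcribed.
So PexS is not produced.
Required activator PexS is absent, so *elnZ* is not transcribed.
So ElnZ is not produced.
Norleucine is absent, so VorB is inactive.
Required activator VorB is absent, so *dulE* is not transcribed.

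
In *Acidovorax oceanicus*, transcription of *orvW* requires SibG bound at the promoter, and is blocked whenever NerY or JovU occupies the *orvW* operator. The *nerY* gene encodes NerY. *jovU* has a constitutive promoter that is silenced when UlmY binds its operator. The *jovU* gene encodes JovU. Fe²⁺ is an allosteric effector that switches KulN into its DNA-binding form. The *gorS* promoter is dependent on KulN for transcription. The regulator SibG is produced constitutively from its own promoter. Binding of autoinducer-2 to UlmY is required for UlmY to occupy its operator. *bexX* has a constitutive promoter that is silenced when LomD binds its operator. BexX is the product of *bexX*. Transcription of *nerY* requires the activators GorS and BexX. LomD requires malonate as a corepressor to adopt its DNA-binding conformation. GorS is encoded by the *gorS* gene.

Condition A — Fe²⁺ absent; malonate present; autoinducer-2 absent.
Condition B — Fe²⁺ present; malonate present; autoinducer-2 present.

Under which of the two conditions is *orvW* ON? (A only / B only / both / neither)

B only

Condition A:
Fe²⁺ is absent, so KulN is inactive.
Required activator KulN is absent, so *gorS* is not transcribed.
So GorS is not produced.
Malonate is present, so LomD is active.
With repressor LomD bound, *bexX* is not transcribed.
So BexX is not produced.
Required activator GorS is absent, so *nerY* is not transcribed.
So NerY is not produced.
Autoinducer-2 is absent, so UlmY is inactive.
With no repressor bound, *jovU* is transcribed.
So JovU is produced and active.
SibG is produced constitutively and is active.
With repressor JovU bound, *orvW* is not transcribed.
→ *orvW* is OFF in A.
Condition B:
Fe²⁺ is present, so KulN is active.
No repressor is bound and KulN is active, so *gorS* is transcribed.
So GorS is produced and active.
Malonate is present, so LomD is active.
With repressor LomD bound, *bexX* is not transcribed.
So BexX is not produced.
Required activator BexX is absent, so *nerY* is not transcribed.
So NerY is not produced.
Autoinducer-2 is present, so UlmY is active.
With repressor UlmY bound, *jovU* is not transcribed.
So JovU is not produced.
SibG is produced constitutively and is active.
No repressor is bound and SibG is active, so *orvW* is transcribed.
→ *orvW* is ON in B.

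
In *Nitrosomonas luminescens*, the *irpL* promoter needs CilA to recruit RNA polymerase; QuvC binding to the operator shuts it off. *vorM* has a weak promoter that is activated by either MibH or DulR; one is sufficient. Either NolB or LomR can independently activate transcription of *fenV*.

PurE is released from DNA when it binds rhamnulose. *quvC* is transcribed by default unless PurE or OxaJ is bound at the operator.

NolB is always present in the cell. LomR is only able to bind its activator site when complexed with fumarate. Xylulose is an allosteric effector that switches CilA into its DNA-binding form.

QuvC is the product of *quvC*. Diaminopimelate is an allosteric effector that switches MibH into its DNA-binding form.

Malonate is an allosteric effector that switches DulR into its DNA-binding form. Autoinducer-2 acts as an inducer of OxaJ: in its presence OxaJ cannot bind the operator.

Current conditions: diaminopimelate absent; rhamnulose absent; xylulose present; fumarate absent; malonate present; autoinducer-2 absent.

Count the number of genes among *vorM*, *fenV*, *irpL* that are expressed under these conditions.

3

Diaminopimelate is absent, so MibH is inactive.
Malonate is present, so DulR is active.
Activator DulR is present, so *vorM* is transcribed.
→ *vorM* is ON.
NolB is produced constitutively and is active.
Fumarate is absent, so LomR is inactive.
Activator NolB is present, so *fenV* is transcribed.
→ *fenV* is ON.
Xylulose is present, so CilA is active.
Rhamnulose is absent, so PurE is active.
Autoinducer-2 is absent, so OxaJ is active.
With repressor PurE bound, *quvC* is not transcribed.
So QuvC is not produced.
No repressor is bound and CilA is active, so *irpL* is transcribed.
→ *irpL* is ON.
3 of the 3 genes are transcribed.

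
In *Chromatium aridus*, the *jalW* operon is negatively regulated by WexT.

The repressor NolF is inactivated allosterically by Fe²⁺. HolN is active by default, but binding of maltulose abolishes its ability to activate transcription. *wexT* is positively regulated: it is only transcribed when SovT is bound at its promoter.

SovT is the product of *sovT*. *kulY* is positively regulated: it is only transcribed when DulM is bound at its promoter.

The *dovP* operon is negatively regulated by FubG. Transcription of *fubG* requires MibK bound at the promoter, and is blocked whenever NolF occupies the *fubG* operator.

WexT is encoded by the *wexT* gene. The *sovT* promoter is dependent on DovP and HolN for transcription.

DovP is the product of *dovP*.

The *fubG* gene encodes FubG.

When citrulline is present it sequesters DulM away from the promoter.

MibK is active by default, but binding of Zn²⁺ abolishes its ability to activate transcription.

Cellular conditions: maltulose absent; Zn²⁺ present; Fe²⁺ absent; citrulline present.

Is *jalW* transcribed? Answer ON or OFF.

Zn²⁺ is present, so MibK is inactive.
Fe²⁺ is absent, so NolF is active.
With repressor NolF bound, *fubG* is not transcribed.
So FubG is not produced.
With no repressor bound, *dovP* is transcribed.
So DovP is produced and active.
Maltulose is absent, so HolN is active.
No repressor is bound and DovP and HolN are active, so *sovT* is transcribed.
So SovT is produced and active.
No repressor is bound and SovT is active, so *wexT* is transcribed.
So WexT is produced and active.
With repressor WexT bound, *jalW* is not transcribed.

OFF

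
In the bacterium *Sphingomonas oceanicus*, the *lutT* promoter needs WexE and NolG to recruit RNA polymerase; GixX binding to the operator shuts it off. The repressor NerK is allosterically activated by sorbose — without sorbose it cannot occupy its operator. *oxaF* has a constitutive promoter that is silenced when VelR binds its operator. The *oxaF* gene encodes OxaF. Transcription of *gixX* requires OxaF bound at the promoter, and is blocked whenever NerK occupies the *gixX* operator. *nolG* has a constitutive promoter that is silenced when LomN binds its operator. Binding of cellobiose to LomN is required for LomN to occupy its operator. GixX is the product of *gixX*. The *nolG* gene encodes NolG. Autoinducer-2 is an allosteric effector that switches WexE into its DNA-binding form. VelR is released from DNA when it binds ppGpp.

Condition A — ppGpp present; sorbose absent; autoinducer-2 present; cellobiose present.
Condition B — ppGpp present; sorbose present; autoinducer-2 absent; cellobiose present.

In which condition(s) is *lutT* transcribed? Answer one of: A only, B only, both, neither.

Condition A:
ppGpp is present, so VelR is inactive.
With no repressor bound, *oxaF* is transcribed.
So OxaF is produced and active.
Sorbose is absent, so NerK is inactive.
No repressor is bound and OxaF is active, so *gixX* is transcribed.
So GixX is produced and active.
Autoinducer-2 is present, so WexE is active.
Cellobiose is present, so LomN is active.
With repressor LomN bound, *nolG* is not transcribed.
So NolG is not produced.
With repressor GixX bound, *lutT* is not transcribed.
→ *lutT* is OFF in A.
Condition B:
ppGpp is present, so VelR is inactive.
With no repressor bound, *oxaF* is transcribed.
So OxaF is produced and active.
Sorbose is present, so NerK is active.
With repressor NerK bound, *gixX* is not transcribed.
So GixX is not produced.
Autoinducer-2 is absent, so WexE is inactive.
Cellobiose is present, so LomN is active.
With repressor LomN bound, *nolG* is not transcribed.
So NolG is not produced.
Required activator WexE is absent, so *lutT* is not transcribed.
→ *lutT* is OFF in B.

neither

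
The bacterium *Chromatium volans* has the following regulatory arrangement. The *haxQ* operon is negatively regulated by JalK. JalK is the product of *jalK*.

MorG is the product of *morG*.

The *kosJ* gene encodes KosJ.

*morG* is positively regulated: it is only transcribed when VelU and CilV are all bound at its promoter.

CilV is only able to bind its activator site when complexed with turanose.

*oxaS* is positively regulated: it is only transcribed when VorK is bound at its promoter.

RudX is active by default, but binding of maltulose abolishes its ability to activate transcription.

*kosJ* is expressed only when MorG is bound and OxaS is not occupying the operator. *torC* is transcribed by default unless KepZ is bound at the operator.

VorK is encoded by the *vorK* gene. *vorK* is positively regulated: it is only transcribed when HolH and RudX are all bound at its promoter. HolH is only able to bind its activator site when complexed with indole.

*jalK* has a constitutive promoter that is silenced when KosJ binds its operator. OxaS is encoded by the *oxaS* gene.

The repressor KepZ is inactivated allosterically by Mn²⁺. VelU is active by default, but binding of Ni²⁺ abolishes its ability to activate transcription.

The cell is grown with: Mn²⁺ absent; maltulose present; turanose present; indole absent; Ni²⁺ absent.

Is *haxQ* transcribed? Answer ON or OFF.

Indole is absent, so HolH is inactive.
Maltulose is present, so RudX is inactive.
Required activator HolH is absent, so *vorK* is not transcribed.
So VorK is not produced.
Required activator VorK is absent, so *oxaS* is not transcribed.
So OxaS is not produced.
Ni²⁺ is absent, so VelU is active.
Turanose is present, so CilV is active.
No repressor is bound and VelU and CilV are active, so *morG* is transcribed.
So MorG is produced and active.
No repressor is bound and MorG is active, so *kosJ* is transcribed.
So KosJ is produced and active.
With repressor KosJ bound, *jalK* is not transcribed.
So JalK is not produced.
With no repressor bound, *haxQ* is transcribed.

ON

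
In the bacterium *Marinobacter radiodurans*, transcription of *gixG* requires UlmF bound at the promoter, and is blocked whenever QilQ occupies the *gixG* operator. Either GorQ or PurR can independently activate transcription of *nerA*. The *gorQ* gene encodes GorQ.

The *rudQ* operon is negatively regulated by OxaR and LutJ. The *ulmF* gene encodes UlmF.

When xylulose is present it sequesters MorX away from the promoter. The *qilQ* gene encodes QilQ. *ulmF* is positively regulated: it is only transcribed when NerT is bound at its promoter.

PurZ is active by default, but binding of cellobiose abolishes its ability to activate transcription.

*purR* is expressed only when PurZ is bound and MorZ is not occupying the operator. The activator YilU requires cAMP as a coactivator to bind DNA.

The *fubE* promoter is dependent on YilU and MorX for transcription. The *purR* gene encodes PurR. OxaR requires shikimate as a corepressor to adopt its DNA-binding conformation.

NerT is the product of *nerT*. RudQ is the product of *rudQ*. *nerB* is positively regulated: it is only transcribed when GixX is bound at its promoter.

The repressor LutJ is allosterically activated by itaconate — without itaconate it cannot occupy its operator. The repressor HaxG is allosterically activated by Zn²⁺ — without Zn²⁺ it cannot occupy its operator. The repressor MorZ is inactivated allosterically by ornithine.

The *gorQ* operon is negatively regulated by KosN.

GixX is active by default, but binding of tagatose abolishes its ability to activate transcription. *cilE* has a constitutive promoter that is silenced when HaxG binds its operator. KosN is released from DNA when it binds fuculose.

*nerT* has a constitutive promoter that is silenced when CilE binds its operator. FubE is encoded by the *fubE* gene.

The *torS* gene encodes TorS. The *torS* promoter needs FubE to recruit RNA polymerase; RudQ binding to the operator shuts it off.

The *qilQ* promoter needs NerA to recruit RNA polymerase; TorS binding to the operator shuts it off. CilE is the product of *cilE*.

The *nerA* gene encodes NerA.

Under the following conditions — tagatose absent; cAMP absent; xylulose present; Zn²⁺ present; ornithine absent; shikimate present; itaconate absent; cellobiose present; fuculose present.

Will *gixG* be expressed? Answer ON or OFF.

OFF

Zn²⁺ is present, so HaxG is active.
With repressor HaxG bound, *cilE* is not transcribed.
So CilE is not produced.
With no repressor bound, *nerT* is transcribed.
So NerT is produced and active.
No repressor is bound and NerT is active, so *ulmF* is transcribed.
So UlmF is produced and active.
Shikimate is present, so OxaR is active.
Itaconate is absent, so LutJ is inactive.
With repressor OxaR bound, *rudQ* is not transcribed.
So RudQ is not produced.
cAMP is absent, so YilU is inactive.
Xylulose is present, so MorX is inactive.
Required activator YilU is absent, so *fubE* is not transcribed.
So FubE is not produced.
Required activator FubE is absent, so *torS* is not transcribed.
So TorS is not produced.
Fuculose is present, so KosN is inactive.
With no repressor bound, *gorQ* is transcribed.
So GorQ is produced and active.
Cellobiose is present, so PurZ is inactive.
Ornithine is absent, so MorZ is active.
With repressor MorZ bound, *purR* is not transcribed.
So PurR is not produced.
Activator GorQ is present, so *nerA* is transcribed.
So NerA is produced and active.
No repressor is bound and NerA is active, so *qilQ* is transcribed.
So QilQ is produced and active.
With repressor QilQ bound, *gixG* is not transcribed.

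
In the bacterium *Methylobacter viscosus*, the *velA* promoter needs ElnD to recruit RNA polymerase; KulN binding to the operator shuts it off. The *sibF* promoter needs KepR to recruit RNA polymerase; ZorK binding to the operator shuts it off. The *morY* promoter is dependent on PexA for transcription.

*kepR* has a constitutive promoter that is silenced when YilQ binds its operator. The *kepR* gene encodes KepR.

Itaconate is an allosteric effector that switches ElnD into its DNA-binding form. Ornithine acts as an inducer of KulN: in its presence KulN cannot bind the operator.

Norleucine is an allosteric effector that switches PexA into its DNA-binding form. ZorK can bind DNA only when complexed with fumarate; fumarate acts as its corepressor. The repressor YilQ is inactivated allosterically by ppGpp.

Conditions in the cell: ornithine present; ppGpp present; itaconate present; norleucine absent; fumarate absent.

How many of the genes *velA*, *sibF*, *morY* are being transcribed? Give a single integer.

2

Itaconate is present, so ElnD is active.
Ornithine is present, so KulN is inactive.
No repressor is bound and ElnD is active, so *velA* is transcribed.
→ *velA* is ON.
Fumarate is absent, so ZorK is inactive.
ppGpp is present, so YilQ is inactive.
With no repressor bound, *kepR* is transcribed.
So KepR is produced and active.
No repressor is bound and KepR is active, so *sibF* is transcribed.
→ *sibF* is ON.
Norleucine is absent, so PexA is inactive.
Required activator PexA is absent, so *morY* is not transcribed.
→ *morY* is OFF.
2 of the 3 genes are transcribed.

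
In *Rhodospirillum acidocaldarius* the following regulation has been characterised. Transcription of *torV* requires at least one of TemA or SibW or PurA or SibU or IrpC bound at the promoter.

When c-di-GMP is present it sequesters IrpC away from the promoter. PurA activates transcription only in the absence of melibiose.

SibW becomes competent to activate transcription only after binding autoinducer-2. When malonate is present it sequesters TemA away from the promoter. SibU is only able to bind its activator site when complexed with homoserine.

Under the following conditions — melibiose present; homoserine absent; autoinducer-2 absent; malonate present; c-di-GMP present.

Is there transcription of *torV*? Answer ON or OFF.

Malonate is present, so TemA is inactive.
Autoinducer-2 is absent, so SibW is inactive.
Melibiose is present, so PurA is inactive.
Homoserine is absent, so SibU is inactive.
c-di-GMP is present, so IrpC is inactive.
No activator is available at the *torV* promoter, so *torV* is not transcribed.

OFF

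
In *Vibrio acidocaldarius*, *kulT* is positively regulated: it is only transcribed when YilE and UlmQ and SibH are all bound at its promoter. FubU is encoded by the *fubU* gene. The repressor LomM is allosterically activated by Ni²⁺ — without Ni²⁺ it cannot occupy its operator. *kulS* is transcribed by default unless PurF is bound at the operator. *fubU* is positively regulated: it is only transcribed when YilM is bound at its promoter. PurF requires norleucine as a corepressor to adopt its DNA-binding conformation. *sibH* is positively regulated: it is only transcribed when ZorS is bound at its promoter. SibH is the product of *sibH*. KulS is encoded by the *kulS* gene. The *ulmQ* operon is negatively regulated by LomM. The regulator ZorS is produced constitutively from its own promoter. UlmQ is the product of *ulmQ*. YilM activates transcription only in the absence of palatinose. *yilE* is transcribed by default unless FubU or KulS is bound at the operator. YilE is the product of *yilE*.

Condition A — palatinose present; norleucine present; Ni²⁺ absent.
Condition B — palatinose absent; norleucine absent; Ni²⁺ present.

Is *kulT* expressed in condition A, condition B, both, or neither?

Condition A:
Palatinose is present, so YilM is inactive.
Required activator YilM is absent, so *fubU* is not transcribed.
So FubU is not produced.
Norleucine is present, so PurF is active.
With repressor PurF bound, *kulS* is not transcribed.
So KulS is not produced.
With no repressor bound, *yilE* is transcribed.
So YilE is produced and active.
Ni²⁺ is absent, so LomM is inactive.
With no repressor bound, *ulmQ* is transcribed.
So UlmQ is produced and active.
ZorS is produced constitutively and is active.
No repressor is bound and ZorS is active, so *sibH* is transcribed.
So SibH is produced and active.
No repressor is bound and YilE and UlmQ and SibH are active, so *kulT* is transcribed.
→ *kulT* is ON in A.
Condition B:
Palatinose is absent, so YilM is active.
No repressor is bound and YilM is active, so *fubU* is transcribed.
So FubU is produced and active.
Norleucine is absent, so PurF is inactive.
With no repressor bound, *kulS* is transcribed.
So KulS is produced and active.
With repressor FubU bound, *yilE* is not transcribed.
So YilE is not produced.
Ni²⁺ is present, so LomM is active.
With repressor LomM bound, *ulmQ* is not transcribed.
So UlmQ is not produced.
ZorS is produced constitutively and is active.
No repressor is bound and ZorS is active, so *sibH* is transcribed.
So SibH is produced and active.
Required activator YilE is absent, so *kulT* is not transcribed.
→ *kulT* is OFF in B.

A only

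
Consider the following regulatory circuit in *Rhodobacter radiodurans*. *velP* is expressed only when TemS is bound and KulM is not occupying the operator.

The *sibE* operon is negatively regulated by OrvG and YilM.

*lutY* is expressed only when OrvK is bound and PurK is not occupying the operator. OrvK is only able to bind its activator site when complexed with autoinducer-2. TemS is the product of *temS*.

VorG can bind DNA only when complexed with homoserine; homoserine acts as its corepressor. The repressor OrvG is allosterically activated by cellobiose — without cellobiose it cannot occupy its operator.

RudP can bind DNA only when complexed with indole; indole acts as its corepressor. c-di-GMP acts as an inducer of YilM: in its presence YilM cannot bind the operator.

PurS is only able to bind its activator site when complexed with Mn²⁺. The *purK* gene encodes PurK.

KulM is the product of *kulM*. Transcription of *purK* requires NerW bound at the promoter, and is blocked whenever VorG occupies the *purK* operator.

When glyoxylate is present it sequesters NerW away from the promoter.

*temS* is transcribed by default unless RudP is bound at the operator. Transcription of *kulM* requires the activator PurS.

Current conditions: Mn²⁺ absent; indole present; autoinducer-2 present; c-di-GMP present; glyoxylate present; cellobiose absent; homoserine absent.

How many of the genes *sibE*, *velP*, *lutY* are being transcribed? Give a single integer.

Cellobiose is absent, so OrvG is inactive.
c-di-GMP is present, so YilM is inactive.
With no repressor bound, *sibE* is transcribed.
→ *sibE* is ON.
Indole is present, so RudP is active.
With repressor RudP bound, *temS* is not transcribed.
So TemS is not produced.
Mn²⁺ is absent, so PurS is inactive.
Required activator PurS is absent, so *kulM* is not transcribed.
So KulM is not produced.
Required activator TemS is absent, so *velP* is not transcribed.
→ *velP* is OFF.
Glyoxylate is present, so NerW is inactive.
Homoserine is absent, so VorG is inactive.
Required activator NerW is absent, so *purK* is not transcribed.
So PurK is not produced.
Autoinducer-2 is present, so OrvK is active.
No repressor is bound and OrvK is active, so *lutY* is transcribed.
→ *lutY* is ON.
2 of the 3 genes are transcribed.

2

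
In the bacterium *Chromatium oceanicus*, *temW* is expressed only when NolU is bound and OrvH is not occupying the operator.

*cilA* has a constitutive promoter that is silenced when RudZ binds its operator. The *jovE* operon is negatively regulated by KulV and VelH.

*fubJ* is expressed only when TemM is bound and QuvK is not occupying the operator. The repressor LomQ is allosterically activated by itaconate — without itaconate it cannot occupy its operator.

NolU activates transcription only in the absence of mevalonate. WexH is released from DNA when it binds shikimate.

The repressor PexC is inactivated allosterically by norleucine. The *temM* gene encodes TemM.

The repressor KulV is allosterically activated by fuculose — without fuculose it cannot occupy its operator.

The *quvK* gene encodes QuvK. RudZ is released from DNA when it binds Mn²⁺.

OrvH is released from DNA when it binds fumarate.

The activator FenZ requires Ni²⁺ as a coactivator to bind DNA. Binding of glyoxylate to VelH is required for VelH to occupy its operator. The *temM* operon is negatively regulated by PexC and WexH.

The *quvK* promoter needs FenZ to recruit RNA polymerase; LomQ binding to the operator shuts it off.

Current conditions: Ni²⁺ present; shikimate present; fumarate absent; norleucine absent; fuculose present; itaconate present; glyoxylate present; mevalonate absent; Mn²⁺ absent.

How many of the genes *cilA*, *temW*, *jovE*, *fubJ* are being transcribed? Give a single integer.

Mn²⁺ is absent, so RudZ is active.
With repressor RudZ bound, *cilA* is not transcribed.
→ *cilA* is OFF.
Mevalonate is absent, so NolU is active.
Fumarate is absent, so OrvH is active.
With repressor OrvH bound, *temW* is not transcribed.
→ *temW* is OFF.
Fuculose is present, so KulV is active.
Glyoxylate is present, so VelH is active.
With repressor KulV bound, *jovE* is not transcribed.
→ *jovE* is OFF.
Itaconate is present, so LomQ is active.
Ni²⁺ is present, so FenZ is active.
With repressor LomQ bound, *quvK* is not transcribed.
So QuvK is not produced.
Norleucine is absent, so PexC is active.
Shikimate is present, so WexH is inactive.
With repressor PexC bound, *temM* is not transcribed.
So TemM is not produced.
Required activator TemM is absent, so *fubJ* is not transcribed.
→ *fubJ* is OFF.
0 of the 4 genes are transcribed.

0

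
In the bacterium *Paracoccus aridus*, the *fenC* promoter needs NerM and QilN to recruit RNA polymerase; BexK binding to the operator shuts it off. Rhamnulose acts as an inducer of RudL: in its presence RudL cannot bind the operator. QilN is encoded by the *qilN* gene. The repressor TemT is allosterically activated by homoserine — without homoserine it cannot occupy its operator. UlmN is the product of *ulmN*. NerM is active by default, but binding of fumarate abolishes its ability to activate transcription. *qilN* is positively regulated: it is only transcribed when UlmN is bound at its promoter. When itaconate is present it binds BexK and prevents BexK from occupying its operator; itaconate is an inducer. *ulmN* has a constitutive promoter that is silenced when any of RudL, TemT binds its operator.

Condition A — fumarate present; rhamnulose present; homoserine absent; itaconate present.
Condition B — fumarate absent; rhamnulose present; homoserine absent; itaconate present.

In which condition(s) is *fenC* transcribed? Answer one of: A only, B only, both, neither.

Condition A:
Fumarate is present, so NerM is inactive.
Rhamnulose is present, so RudL is inactive.
Homoserine is absent, so TemT is inactive.
With no repressor bound, *ulmN* is transcribed.
So UlmN is produced and active.
No repressor is bound and UlmN is active, so *qilN* is transcribed.
So QilN is produced and active.
Itaconate is present, so BexK is inactive.
Required activator NerM is absent, so *fenC* is not transcribed.
→ *fenC* is OFF in A.
Condition B:
Fumarate is absent, so NerM is active.
Rhamnulose is present, so RudL is inactive.
Homoserine is absent, so TemT is inactive.
With no repressor bound, *ulmN* is transcribed.
So UlmN is produced and active.
No repressor is bound and UlmN is active, so *qilN* is transcribed.
So QilN is produced and active.
Itaconate is present, so BexK is inactive.
No repressor is bound and NerM and QilN are active, so *fenC* is transcribed.
→ *fenC* is ON in B.

B only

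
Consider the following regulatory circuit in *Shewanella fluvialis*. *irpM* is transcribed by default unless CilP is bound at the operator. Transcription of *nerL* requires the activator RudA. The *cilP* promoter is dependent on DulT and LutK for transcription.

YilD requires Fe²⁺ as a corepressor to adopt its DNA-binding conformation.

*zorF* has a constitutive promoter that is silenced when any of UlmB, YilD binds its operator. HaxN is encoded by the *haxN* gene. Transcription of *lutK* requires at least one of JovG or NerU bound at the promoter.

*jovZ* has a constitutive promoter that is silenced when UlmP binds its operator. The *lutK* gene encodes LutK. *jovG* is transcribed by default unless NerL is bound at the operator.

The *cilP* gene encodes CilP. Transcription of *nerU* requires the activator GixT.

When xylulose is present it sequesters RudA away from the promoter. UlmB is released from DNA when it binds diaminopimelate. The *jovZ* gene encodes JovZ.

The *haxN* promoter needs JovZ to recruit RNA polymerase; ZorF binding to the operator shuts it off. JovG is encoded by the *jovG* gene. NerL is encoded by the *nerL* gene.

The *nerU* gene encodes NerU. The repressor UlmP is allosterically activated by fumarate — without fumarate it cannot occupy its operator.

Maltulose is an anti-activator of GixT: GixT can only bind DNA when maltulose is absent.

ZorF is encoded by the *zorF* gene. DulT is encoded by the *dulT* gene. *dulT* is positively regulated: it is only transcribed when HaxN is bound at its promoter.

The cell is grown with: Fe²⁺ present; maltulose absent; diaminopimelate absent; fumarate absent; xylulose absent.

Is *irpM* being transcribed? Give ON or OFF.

OFF

Fumarate is absent, so UlmP is inactive.
With no repressor bound, *jovZ* is transcribed.
So JovZ is produced and active.
Diaminopimelate is absent, so UlmB is active.
Fe²⁺ is present, so YilD is active.
With repressor UlmB bound, *zorF* is not transcribed.
So ZorF is not produced.
No repressor is bound and JovZ is active, so *haxN* is transcribed.
So HaxN is produced and active.
No repressor is bound and HaxN is active, so *dulT* is transcribed.
So DulT is produced and active.
Xylulose is absent, so RudA is active.
No repressor is bound and RudA is active, so *nerL* is transcribed.
So NerL is produced and active.
With repressor NerL bound, *jovG* is not transcribed.
So JovG is not produced.
Maltulose is absent, so GixT is active.
No repressor is bound and GixT is active, so *nerU* is transcribed.
So NerU is produced and active.
Activator NerU is present, so *lutK* is transcribed.
So LutK is produced and active.
No repressor is bound and DulT and LutK are active, so *cilP* is transcribed.
So CilP is produced and active.
With repressor CilP bound, *irpM* is not transcribed.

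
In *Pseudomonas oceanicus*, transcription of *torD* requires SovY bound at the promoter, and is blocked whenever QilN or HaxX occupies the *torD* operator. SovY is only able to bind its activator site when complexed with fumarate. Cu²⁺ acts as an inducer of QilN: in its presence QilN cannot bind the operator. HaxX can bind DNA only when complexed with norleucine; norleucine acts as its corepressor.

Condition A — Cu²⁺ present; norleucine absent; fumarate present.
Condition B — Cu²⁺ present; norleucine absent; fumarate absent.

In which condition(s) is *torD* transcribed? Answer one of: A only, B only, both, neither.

A only

Condition A:
Cu²⁺ is present, so QilN is inactive.
Norleucine is absent, so HaxX is inactive.
Fumarate is present, so SovY is active.
No repressor is bound and SovY is active, so *torD* is transcribed.
→ *torD* is ON in A.
Condition B:
Cu²⁺ is present, so QilN is inactive.
Norleucine is absent, so HaxX is inactive.
Fumarate is absent, so SovY is inactive.
Required activator SovY is absent, so *torD* is not transcribed.
→ *torD* is OFF in B.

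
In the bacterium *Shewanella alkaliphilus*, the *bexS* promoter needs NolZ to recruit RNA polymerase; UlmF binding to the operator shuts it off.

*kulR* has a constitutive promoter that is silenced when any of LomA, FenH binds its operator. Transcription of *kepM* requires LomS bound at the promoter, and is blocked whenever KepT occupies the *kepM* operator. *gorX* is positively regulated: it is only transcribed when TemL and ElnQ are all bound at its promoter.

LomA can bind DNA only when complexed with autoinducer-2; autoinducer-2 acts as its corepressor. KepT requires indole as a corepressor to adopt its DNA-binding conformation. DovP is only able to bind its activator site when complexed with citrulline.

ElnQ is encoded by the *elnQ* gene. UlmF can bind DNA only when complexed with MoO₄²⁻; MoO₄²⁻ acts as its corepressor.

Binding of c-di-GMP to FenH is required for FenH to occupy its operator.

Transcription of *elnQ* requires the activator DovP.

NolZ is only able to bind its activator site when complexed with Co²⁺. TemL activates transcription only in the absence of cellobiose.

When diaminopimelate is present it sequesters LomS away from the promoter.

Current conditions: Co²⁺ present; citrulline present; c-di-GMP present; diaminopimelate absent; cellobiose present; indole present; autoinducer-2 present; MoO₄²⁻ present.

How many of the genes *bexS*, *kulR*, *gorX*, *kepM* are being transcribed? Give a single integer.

MoO₄²⁻ is present, so UlmF is active.
Co²⁺ is present, so NolZ is active.
With repressor UlmF bound, *bexS* is not transcribed.
→ *bexS* is OFF.
Autoinducer-2 is present, so LomA is active.
c-di-GMP is present, so FenH is active.
With repressor LomA bound, *kulR* is not transcribed.
→ *kulR* is OFF.
Cellobiose is present, so TemL is inactive.
Citrulline is present, so DovP is active.
No repressor is bound and DovP is active, so *elnQ* is transcribed.
So ElnQ is produced and active.
Required activator TemL is absent, so *gorX* is not transcribed.
→ *gorX* is OFF.
Indole is present, so KepT is active.
Diaminopimelate is absent, so LomS is active.
With repressor KepT bound, *kepM* is not transcribed.
→ *kepM* is OFF.
0 of the 4 genes are transcribed.

0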